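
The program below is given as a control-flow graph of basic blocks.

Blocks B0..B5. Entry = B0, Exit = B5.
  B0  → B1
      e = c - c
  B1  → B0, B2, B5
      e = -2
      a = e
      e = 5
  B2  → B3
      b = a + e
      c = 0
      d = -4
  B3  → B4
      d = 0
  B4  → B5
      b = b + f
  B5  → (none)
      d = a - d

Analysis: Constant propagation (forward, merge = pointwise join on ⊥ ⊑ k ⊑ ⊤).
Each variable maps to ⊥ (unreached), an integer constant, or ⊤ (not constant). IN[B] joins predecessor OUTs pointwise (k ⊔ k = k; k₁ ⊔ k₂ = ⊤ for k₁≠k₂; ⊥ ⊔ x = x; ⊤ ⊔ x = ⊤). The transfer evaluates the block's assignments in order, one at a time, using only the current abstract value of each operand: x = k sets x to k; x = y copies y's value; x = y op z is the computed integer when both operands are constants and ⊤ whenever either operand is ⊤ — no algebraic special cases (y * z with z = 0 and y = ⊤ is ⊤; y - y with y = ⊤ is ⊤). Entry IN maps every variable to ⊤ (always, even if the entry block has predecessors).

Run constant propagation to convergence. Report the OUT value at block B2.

Answer: {a: -2, b: 3, c: 0, d: -4, e: 5, f: ⊤}

Trace:
Per-block solution:
  B0:  IN=(all ⊤)  OUT=(all ⊤)
  B1:  IN=(all ⊤)  OUT={a:-2, e:5; rest ⊤}
  B2:  IN={a:-2, e:5; rest ⊤}  OUT={a:-2, b:3, c:0, d:-4, e:5; rest ⊤}
  B3:  IN={a:-2, b:3, c:0, d:-4, e:5; rest ⊤}  OUT={a:-2, b:3, c:0, d:0, e:5; rest ⊤}
  B4:  IN={a:-2, b:3, c:0, d:0, e:5; rest ⊤}  OUT={a:-2, c:0, d:0, e:5; rest ⊤}
  B5:  IN={a:-2, e:5; rest ⊤}  OUT={a:-2, e:5; rest ⊤}

Merge at B2: IN[B2] = OUT[B1] = {a: -2, b: ⊤, c: ⊤, d: ⊤, e: 5, f: ⊤}
Applying B2's transfer function to that IN value gives OUT[B2] (row B2 above).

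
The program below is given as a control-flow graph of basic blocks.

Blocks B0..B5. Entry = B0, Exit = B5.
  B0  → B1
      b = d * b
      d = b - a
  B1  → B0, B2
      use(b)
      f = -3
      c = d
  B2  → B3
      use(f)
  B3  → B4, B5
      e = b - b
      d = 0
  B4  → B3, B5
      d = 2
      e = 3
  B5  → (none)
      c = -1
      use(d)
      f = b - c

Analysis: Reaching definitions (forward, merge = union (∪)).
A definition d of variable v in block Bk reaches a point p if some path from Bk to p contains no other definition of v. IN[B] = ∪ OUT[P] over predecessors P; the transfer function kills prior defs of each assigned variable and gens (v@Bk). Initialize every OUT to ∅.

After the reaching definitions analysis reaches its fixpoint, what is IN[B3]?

Per-block solution:
  B0: | IN={b@B0, c@B1, d@B0, f@B1} | OUT={b@B0, c@B1, d@B0, f@B1}
  B1: | IN={b@B0, c@B1, d@B0, f@B1} | OUT={b@B0, c@B1, d@B0, f@B1}
  B2: | IN={b@B0, c@B1, d@B0, f@B1} | OUT={b@B0, c@B1, d@B0, f@B1}
  B3: | IN={b@B0, c@B1, d@B0, d@B4, e@B4, f@B1} | OUT={b@B0, c@B1, d@B3, e@B3, f@B1}
  B4: | IN={b@B0, c@B1, d@B3, e@B3, f@B1} | OUT={b@B0, c@B1, d@B4, e@B4, f@B1}
  B5: | IN={b@B0, c@B1, d@B3, d@B4, e@B3, e@B4, f@B1} | OUT={b@B0, c@B5, d@B3, d@B4, e@B3, e@B4, f@B5}

Merge at B3: IN[B3] = OUT[B2] ⊔ OUT[B4] = {b@B0, c@B1, d@B0, d@B4, e@B4, f@B1}

Answer: {b@B0, c@B1, d@B0, d@B4, e@B4, f@B1}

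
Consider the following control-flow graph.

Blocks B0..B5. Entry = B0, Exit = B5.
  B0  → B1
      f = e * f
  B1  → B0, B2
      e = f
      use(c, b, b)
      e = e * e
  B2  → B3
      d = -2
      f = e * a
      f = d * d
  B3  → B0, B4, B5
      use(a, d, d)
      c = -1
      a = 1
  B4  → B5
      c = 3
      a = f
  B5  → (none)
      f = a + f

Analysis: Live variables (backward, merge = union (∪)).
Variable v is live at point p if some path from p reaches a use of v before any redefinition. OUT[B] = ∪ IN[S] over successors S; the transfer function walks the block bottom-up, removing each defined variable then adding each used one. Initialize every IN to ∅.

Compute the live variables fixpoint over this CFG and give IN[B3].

Converged values:
  B0:  IN={a, b, c, e, f}  OUT={a, b, c, f}
  B1:  IN={a, b, c, f}  OUT={a, b, c, e, f}
  B2:  IN={a, b, e}  OUT={a, b, d, e, f}
  B3:  IN={a, b, d, e, f}  OUT={a, b, c, e, f}
  B4:  IN={f}  OUT={a, f}
  B5:  IN={a, f}  OUT={}

Merge at B3: OUT[B3] = IN[B0] ⊔ IN[B4] ⊔ IN[B5] = {a, b, c, e, f}
Applying B3's transfer function to that OUT value gives IN[B3] (row B3 above).

Answer: {a, b, d, e, f}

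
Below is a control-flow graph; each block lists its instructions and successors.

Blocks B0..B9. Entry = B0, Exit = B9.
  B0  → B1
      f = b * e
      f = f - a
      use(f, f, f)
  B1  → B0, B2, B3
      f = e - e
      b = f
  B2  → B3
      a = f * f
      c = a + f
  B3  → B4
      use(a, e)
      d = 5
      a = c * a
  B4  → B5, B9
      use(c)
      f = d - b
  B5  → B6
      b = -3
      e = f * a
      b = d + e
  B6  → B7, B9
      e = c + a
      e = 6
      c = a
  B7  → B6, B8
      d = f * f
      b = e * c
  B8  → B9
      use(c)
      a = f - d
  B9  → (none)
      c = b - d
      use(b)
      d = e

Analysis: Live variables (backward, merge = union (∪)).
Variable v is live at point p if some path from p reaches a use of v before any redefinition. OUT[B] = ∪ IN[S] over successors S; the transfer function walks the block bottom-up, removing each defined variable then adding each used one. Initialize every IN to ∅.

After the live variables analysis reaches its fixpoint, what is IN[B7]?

Answer: {a, c, e, f}

Working:
Fixpoint table:
  B0: | IN={a, b, c, e} | OUT={a, c, e}
  B1: | IN={a, c, e} | OUT={a, b, c, e, f}
  B2: | IN={b, e, f} | OUT={a, b, c, e}
  B3: | IN={a, b, c, e} | OUT={a, b, c, d, e}
  B4: | IN={a, b, c, d, e} | OUT={a, b, c, d, e, f}
  B5: | IN={a, c, d, f} | OUT={a, b, c, d, f}
  B6: | IN={a, b, c, d, f} | OUT={a, b, c, d, e, f}
  B7: | IN={a, c, e, f} | OUT={a, b, c, d, e, f}
  B8: | IN={b, c, d, e, f} | OUT={b, d, e}
  B9: | IN={b, d, e} | OUT={}

Merge at B7: OUT[B7] = IN[B6] ⊔ IN[B8] = {a, b, c, d, e, f}
Applying B7's transfer function to that OUT value gives IN[B7] (row B7 above).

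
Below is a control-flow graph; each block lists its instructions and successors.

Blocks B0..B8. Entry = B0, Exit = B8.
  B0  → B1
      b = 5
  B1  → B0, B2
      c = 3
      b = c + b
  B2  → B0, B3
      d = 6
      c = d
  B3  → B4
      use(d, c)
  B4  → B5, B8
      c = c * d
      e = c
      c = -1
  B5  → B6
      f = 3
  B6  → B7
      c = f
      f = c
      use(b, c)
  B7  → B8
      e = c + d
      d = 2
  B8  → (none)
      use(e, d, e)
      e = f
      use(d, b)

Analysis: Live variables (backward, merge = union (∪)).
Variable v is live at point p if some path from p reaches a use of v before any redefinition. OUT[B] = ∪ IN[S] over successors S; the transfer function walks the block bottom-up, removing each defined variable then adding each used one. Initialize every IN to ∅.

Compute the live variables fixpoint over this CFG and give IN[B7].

Fixpoint table:
  B0:  IN={f}  OUT={b, f}
  B1:  IN={b, f}  OUT={b, f}
  B2:  IN={b, f}  OUT={b, c, d, f}
  B3:  IN={b, c, d, f}  OUT={b, c, d, f}
  B4:  IN={b, c, d, f}  OUT={b, d, e, f}
  B5:  IN={b, d}  OUT={b, d, f}
  B6:  IN={b, d, f}  OUT={b, c, d, f}
  B7:  IN={b, c, d, f}  OUT={b, d, e, f}
  B8:  IN={b, d, e, f}  OUT={}

Merge at B7: OUT[B7] = IN[B8] = {b, d, e, f}
Applying B7's transfer function to that OUT value gives IN[B7] (row B7 above).

Answer: {b, c, d, f}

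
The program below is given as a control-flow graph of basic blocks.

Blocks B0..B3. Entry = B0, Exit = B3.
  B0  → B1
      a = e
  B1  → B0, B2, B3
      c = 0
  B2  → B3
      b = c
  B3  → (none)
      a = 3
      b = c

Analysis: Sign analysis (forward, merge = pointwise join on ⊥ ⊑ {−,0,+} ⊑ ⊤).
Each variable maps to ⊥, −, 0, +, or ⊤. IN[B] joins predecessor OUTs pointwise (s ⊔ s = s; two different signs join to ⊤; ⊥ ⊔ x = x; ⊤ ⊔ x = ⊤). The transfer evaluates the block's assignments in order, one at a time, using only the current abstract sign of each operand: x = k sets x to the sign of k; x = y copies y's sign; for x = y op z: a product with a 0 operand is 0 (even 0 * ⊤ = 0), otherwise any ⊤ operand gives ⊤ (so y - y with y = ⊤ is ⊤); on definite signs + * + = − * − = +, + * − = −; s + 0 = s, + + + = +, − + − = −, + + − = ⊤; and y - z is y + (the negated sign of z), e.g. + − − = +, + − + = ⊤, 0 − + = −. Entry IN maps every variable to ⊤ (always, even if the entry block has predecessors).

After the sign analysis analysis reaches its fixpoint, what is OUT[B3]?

Answer: {a: +, b: 0, c: 0, d: ⊤, e: ⊤, f: ⊤}

Derivation:
Fixpoint table:
  B0:   IN=(all ⊤)   OUT=(all ⊤)
  B1:   IN=(all ⊤)   OUT={c:0; rest ⊤}
  B2:   IN={c:0; rest ⊤}   OUT={b:0, c:0; rest ⊤}
  B3:   IN={c:0; rest ⊤}   OUT={a:+, b:0, c:0; rest ⊤}

Merge at B3: IN[B3] = OUT[B1] ⊔ OUT[B2] = {a: ⊤, b: ⊤, c: 0, d: ⊤, e: ⊤, f: ⊤}
Applying B3's transfer function to that IN value gives OUT[B3] (row B3 above).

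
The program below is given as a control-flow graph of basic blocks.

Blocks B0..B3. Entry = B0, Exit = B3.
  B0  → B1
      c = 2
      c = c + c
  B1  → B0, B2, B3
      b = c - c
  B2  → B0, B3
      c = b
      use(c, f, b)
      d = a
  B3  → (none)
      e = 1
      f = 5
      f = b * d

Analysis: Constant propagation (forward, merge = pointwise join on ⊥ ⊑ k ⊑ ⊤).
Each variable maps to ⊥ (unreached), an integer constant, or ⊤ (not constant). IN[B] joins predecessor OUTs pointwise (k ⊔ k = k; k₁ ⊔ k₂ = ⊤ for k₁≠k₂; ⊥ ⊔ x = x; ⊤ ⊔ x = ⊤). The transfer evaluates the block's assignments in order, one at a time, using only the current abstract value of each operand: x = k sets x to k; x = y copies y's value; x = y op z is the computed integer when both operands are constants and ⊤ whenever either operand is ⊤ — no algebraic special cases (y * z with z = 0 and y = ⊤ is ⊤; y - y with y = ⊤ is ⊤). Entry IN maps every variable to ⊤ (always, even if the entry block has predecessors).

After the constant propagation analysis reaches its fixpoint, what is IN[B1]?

Per-block solution:
  B0: | IN=(all ⊤) | OUT={c:4; rest ⊤}
  B1: | IN={c:4; rest ⊤} | OUT={b:0, c:4; rest ⊤}
  B2: | IN={b:0, c:4; rest ⊤} | OUT={b:0, c:0; rest ⊤}
  B3: | IN={b:0; rest ⊤} | OUT={b:0, e:1; rest ⊤}

Merge at B1: IN[B1] = OUT[B0] = {a: ⊤, b: ⊤, c: 4, d: ⊤, e: ⊤, f: ⊤}

Answer: {a: ⊤, b: ⊤, c: 4, d: ⊤, e: ⊤, f: ⊤}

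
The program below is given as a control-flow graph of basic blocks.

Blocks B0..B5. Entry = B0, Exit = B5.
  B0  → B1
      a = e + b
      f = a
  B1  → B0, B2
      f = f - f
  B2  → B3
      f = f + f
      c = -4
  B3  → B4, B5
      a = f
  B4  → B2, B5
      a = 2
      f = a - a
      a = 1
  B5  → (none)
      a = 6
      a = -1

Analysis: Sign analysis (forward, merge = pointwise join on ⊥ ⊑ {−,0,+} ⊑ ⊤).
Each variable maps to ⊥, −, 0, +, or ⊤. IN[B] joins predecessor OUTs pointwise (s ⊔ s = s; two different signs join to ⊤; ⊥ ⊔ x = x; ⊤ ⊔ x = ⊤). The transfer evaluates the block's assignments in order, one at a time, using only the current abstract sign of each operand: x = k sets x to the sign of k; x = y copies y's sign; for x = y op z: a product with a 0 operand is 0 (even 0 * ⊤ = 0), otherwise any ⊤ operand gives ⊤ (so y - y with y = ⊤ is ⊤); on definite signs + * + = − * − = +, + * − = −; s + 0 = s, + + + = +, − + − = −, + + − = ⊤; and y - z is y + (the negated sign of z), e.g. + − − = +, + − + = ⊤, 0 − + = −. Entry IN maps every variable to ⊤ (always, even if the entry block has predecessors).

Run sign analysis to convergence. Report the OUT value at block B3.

Per-block solution:
  B0:   IN=(all ⊤)   OUT=(all ⊤)
  B1:   IN=(all ⊤)   OUT=(all ⊤)
  B2:   IN=(all ⊤)   OUT={c:-; rest ⊤}
  B3:   IN={c:-; rest ⊤}   OUT={c:-; rest ⊤}
  B4:   IN={c:-; rest ⊤}   OUT={a:+, c:-; rest ⊤}
  B5:   IN={c:-; rest ⊤}   OUT={a:-, c:-; rest ⊤}

Merge at B3: IN[B3] = OUT[B2] = {a: ⊤, b: ⊤, c: -, d: ⊤, e: ⊤, f: ⊤}
Applying B3's transfer function to that IN value gives OUT[B3] (row B3 above).

Answer: {a: ⊤, b: ⊤, c: -, d: ⊤, e: ⊤, f: ⊤}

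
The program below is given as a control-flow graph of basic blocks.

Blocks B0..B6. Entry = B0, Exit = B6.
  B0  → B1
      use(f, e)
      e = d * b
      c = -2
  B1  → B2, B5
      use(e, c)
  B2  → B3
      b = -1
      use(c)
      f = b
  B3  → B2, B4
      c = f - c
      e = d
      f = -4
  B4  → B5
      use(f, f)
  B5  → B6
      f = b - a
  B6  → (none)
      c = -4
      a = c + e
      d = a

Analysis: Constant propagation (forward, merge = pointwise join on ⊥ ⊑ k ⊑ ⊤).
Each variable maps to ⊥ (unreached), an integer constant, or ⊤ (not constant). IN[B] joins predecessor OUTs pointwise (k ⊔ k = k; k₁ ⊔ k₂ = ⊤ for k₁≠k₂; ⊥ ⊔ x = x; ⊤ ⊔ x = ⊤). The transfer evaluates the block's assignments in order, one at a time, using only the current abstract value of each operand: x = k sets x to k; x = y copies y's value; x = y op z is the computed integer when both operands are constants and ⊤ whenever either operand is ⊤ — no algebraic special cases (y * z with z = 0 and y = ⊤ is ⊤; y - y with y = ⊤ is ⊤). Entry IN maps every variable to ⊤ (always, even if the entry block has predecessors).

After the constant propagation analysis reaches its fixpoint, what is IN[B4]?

Fixpoint table:
  B0:  IN=(all ⊤)  OUT={c:-2; rest ⊤}
  B1:  IN={c:-2; rest ⊤}  OUT={c:-2; rest ⊤}
  B2:  IN=(all ⊤)  OUT={b:-1, f:-1; rest ⊤}
  B3:  IN={b:-1, f:-1; rest ⊤}  OUT={b:-1, f:-4; rest ⊤}
  B4:  IN={b:-1, f:-4; rest ⊤}  OUT={b:-1, f:-4; rest ⊤}
  B5:  IN=(all ⊤)  OUT=(all ⊤)
  B6:  IN=(all ⊤)  OUT={c:-4; rest ⊤}

Merge at B4: IN[B4] = OUT[B3] = {a: ⊤, b: -1, c: ⊤, d: ⊤, e: ⊤, f: -4}

Answer: {a: ⊤, b: -1, c: ⊤, d: ⊤, e: ⊤, f: -4}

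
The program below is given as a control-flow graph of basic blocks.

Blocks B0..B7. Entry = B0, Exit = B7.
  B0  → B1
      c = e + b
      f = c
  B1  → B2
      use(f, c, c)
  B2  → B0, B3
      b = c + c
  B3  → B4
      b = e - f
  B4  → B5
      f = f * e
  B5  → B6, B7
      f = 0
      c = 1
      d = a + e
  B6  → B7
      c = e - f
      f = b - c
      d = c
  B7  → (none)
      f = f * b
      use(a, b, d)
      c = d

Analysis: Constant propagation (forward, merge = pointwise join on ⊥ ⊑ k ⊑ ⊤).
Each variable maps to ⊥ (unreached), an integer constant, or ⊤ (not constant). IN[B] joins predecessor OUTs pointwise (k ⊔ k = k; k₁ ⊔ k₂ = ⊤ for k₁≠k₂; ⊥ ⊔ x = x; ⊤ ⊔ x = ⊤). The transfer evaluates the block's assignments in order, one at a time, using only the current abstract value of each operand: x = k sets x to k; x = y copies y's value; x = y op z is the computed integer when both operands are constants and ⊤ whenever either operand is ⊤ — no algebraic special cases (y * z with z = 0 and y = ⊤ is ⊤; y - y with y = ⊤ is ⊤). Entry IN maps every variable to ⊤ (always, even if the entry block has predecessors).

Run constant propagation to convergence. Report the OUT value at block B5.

Fixpoint table:
  B0: | IN=(all ⊤) | OUT=(all ⊤)
  B1: | IN=(all ⊤) | OUT=(all ⊤)
  B2: | IN=(all ⊤) | OUT=(all ⊤)
  B3: | IN=(all ⊤) | OUT=(all ⊤)
  B4: | IN=(all ⊤) | OUT=(all ⊤)
  B5: | IN=(all ⊤) | OUT={c:1, f:0; rest ⊤}
  B6: | IN={c:1, f:0; rest ⊤} | OUT=(all ⊤)
  B7: | IN=(all ⊤) | OUT=(all ⊤)

Merge at B5: IN[B5] = OUT[B4] = {a: ⊤, b: ⊤, c: ⊤, d: ⊤, e: ⊤, f: ⊤}
Applying B5's transfer function to that IN value gives OUT[B5] (row B5 above).

Answer: {a: ⊤, b: ⊤, c: 1, d: ⊤, e: ⊤, f: 0}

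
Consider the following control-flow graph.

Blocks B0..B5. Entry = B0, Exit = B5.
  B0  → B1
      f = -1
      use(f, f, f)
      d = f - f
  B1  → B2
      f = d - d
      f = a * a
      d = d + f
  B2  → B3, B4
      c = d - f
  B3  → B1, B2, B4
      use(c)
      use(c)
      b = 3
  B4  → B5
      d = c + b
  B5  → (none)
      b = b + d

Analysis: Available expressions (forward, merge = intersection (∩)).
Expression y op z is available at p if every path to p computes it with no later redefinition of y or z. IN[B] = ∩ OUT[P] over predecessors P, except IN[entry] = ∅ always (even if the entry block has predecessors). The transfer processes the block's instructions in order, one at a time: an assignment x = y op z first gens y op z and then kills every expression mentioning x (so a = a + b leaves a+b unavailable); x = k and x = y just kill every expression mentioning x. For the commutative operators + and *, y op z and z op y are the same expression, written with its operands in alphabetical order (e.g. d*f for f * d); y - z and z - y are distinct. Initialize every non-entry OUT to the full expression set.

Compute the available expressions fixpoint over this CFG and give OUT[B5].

Answer: {a*a}

Trace:
Per-block solution:
  B0:   IN={}   OUT={f-f}
  B1:   IN={}   OUT={a*a}
  B2:   IN={a*a}   OUT={a*a, d-f}
  B3:   IN={a*a, d-f}   OUT={a*a, d-f}
  B4:   IN={a*a, d-f}   OUT={a*a, b+c}
  B5:   IN={a*a, b+c}   OUT={a*a}

Merge at B5: IN[B5] = OUT[B4] = {a*a, b+c}
Applying B5's transfer function to that IN value gives OUT[B5] (row B5 above).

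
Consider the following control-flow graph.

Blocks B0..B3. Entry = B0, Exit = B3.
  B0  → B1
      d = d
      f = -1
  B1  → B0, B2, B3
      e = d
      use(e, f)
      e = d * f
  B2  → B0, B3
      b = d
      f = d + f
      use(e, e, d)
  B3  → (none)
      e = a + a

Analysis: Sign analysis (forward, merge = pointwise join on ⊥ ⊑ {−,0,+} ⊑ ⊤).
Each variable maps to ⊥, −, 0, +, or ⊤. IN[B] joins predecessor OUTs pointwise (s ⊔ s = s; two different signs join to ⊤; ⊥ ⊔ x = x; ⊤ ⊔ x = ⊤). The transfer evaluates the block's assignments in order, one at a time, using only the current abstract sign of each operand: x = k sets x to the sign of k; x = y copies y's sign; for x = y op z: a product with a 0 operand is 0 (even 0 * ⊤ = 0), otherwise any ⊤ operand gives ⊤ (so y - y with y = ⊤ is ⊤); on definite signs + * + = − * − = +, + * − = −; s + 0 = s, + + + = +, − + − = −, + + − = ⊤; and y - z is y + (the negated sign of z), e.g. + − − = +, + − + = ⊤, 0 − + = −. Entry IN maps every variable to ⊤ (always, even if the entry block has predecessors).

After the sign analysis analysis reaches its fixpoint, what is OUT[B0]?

Converged values:
  B0:   IN=(all ⊤)   OUT={f:-; rest ⊤}
  B1:   IN={f:-; rest ⊤}   OUT={f:-; rest ⊤}
  B2:   IN={f:-; rest ⊤}   OUT=(all ⊤)
  B3:   IN=(all ⊤)   OUT=(all ⊤)

Merge at B0 (entry node, so the boundary value (all ⊤) is joined with the incoming edge(s)): IN[B0] = (all ⊤) ⊔ OUT[B1] ⊔ OUT[B2] = {a: ⊤, b: ⊤, c: ⊤, d: ⊤, e: ⊤, f: ⊤}
Applying B0's transfer function to that IN value gives OUT[B0] (row B0 above).

Answer: {a: ⊤, b: ⊤, c: ⊤, d: ⊤, e: ⊤, f: -}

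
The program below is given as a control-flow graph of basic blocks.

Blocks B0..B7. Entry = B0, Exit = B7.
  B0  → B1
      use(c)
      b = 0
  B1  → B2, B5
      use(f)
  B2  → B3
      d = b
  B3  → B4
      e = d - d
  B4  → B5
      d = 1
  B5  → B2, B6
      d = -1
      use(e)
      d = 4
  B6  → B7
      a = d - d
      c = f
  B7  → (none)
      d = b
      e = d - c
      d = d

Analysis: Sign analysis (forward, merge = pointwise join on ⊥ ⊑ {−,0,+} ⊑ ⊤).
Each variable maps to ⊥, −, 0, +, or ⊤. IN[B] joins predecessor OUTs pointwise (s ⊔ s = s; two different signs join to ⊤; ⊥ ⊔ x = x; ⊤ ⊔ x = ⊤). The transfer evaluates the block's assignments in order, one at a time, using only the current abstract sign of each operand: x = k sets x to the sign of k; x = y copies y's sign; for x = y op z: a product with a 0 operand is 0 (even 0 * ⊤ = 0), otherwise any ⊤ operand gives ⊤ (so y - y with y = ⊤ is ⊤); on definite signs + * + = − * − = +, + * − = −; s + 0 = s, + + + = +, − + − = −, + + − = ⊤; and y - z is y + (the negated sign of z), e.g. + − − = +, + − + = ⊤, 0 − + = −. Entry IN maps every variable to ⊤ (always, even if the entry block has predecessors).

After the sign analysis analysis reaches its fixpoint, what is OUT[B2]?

Per-block solution:
  B0:  IN=(all ⊤)  OUT={b:0; rest ⊤}
  B1:  IN={b:0; rest ⊤}  OUT={b:0; rest ⊤}
  B2:  IN={b:0; rest ⊤}  OUT={b:0, d:0; rest ⊤}
  B3:  IN={b:0, d:0; rest ⊤}  OUT={b:0, d:0, e:0; rest ⊤}
  B4:  IN={b:0, d:0, e:0; rest ⊤}  OUT={b:0, d:+, e:0; rest ⊤}
  B5:  IN={b:0; rest ⊤}  OUT={b:0, d:+; rest ⊤}
  B6:  IN={b:0, d:+; rest ⊤}  OUT={b:0, d:+; rest ⊤}
  B7:  IN={b:0, d:+; rest ⊤}  OUT={b:0, d:0; rest ⊤}

Merge at B2: IN[B2] = OUT[B1] ⊔ OUT[B5] = {a: ⊤, b: 0, c: ⊤, d: ⊤, e: ⊤, f: ⊤}
Applying B2's transfer function to that IN value gives OUT[B2] (row B2 above).

Answer: {a: ⊤, b: 0, c: ⊤, d: 0, e: ⊤, f: ⊤}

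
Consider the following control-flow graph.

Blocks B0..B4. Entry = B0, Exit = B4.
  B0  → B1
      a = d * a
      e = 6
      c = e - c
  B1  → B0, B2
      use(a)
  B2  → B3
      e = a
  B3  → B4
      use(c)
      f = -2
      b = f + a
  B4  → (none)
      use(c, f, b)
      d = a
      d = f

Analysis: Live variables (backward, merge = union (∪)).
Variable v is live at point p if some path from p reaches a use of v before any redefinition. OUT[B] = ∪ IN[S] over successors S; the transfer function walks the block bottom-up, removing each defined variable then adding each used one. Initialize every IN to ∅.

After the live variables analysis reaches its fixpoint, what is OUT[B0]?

Answer: {a, c, d}

Working:
Converged values:
  B0: | IN={a, c, d} | OUT={a, c, d}
  B1: | IN={a, c, d} | OUT={a, c, d}
  B2: | IN={a, c} | OUT={a, c}
  B3: | IN={a, c} | OUT={a, b, c, f}
  B4: | IN={a, b, c, f} | OUT={}

Merge at B0: OUT[B0] = IN[B1] = {a, c, d}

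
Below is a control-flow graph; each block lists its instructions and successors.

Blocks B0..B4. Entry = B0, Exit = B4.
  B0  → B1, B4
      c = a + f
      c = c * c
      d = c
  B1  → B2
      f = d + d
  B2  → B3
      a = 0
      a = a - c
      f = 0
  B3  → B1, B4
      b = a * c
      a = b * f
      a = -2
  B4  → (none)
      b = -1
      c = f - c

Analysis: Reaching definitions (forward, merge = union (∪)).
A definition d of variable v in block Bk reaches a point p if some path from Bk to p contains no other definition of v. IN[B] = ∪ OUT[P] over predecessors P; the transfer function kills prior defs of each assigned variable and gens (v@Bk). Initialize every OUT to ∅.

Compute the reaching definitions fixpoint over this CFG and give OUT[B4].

Fixpoint table:
  B0:  IN={}  OUT={c@B0, d@B0}
  B1:  IN={a@B3, b@B3, c@B0, d@B0, f@B2}  OUT={a@B3, b@B3, c@B0, d@B0, f@B1}
  B2:  IN={a@B3, b@B3, c@B0, d@B0, f@B1}  OUT={a@B2, b@B3, c@B0, d@B0, f@B2}
  B3:  IN={a@B2, b@B3, c@B0, d@B0, f@B2}  OUT={a@B3, b@B3, c@B0, d@B0, f@B2}
  B4:  IN={a@B3, b@B3, c@B0, d@B0, f@B2}  OUT={a@B3, b@B4, c@B4, d@B0, f@B2}

Merge at B4: IN[B4] = OUT[B0] ⊔ OUT[B3] = {a@B3, b@B3, c@B0, d@B0, f@B2}
Applying B4's transfer function to that IN value gives OUT[B4] (row B4 above).

Answer: {a@B3, b@B4, c@B4, d@B0, f@B2}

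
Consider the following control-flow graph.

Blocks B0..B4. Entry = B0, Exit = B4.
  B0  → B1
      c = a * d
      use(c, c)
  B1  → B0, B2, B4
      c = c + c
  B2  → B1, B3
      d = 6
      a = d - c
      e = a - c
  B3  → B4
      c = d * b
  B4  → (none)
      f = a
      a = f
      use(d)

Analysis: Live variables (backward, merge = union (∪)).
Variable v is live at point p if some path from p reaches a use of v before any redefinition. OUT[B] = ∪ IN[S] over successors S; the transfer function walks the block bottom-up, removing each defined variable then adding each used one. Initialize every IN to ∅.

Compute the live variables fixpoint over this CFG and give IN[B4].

Per-block solution:
  B0: | IN={a, b, d} | OUT={a, b, c, d}
  B1: | IN={a, b, c, d} | OUT={a, b, c, d}
  B2: | IN={b, c} | OUT={a, b, c, d}
  B3: | IN={a, b, d} | OUT={a, d}
  B4: | IN={a, d} | OUT={}

B4 is the boundary node: OUT[B4] = {}
Applying B4's transfer function to that OUT value gives IN[B4] (row B4 above).

Answer: {a, d}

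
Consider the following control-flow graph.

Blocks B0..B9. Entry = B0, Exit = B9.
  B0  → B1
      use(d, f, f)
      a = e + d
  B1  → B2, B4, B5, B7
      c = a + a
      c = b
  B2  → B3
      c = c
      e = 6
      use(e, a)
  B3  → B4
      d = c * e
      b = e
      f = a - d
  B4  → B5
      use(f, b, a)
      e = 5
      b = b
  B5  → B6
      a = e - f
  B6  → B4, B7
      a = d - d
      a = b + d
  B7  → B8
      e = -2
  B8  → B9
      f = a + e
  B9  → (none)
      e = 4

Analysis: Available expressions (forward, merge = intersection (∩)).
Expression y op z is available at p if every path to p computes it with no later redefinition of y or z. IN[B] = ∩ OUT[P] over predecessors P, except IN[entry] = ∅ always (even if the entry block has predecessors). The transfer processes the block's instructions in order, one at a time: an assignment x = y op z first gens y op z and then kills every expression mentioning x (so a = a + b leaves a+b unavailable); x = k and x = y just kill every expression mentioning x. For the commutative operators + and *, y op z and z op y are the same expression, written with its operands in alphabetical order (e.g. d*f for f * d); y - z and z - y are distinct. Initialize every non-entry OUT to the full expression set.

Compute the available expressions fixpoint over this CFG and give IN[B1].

Per-block solution:
  B0: | IN={} | OUT={d+e}
  B1: | IN={d+e} | OUT={a+a, d+e}
  B2: | IN={a+a, d+e} | OUT={a+a}
  B3: | IN={a+a} | OUT={a+a, a-d, c*e}
  B4: | IN={} | OUT={}
  B5: | IN={} | OUT={e-f}
  B6: | IN={e-f} | OUT={b+d, d-d, e-f}
  B7: | IN={} | OUT={}
  B8: | IN={} | OUT={a+e}
  B9: | IN={a+e} | OUT={}

Merge at B1: IN[B1] = OUT[B0] = {d+e}

Answer: {d+e}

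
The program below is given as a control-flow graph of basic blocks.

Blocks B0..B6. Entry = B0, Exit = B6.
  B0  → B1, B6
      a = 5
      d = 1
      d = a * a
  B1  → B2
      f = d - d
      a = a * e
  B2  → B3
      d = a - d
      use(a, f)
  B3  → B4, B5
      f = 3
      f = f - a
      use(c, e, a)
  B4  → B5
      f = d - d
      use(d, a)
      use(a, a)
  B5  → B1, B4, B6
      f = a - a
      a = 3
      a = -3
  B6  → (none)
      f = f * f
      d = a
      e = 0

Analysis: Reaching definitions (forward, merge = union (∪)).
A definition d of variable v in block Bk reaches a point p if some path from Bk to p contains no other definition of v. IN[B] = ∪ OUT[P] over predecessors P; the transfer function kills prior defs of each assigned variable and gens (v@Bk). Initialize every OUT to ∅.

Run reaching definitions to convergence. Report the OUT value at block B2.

Fixpoint table:
  B0:   IN={}   OUT={a@B0, d@B0}
  B1:   IN={a@B0, a@B5, d@B0, d@B2, f@B5}   OUT={a@B1, d@B0, d@B2, f@B1}
  B2:   IN={a@B1, d@B0, d@B2, f@B1}   OUT={a@B1, d@B2, f@B1}
  B3:   IN={a@B1, d@B2, f@B1}   OUT={a@B1, d@B2, f@B3}
  B4:   IN={a@B1, a@B5, d@B2, f@B3, f@B5}   OUT={a@B1, a@B5, d@B2, f@B4}
  B5:   IN={a@B1, a@B5, d@B2, f@B3, f@B4}   OUT={a@B5, d@B2, f@B5}
  B6:   IN={a@B0, a@B5, d@B0, d@B2, f@B5}   OUT={a@B0, a@B5, d@B6, e@B6, f@B6}

Merge at B2: IN[B2] = OUT[B1] = {a@B1, d@B0, d@B2, f@B1}
Applying B2's transfer function to that IN value gives OUT[B2] (row B2 above).

Answer: {a@B1, d@B2, f@B1}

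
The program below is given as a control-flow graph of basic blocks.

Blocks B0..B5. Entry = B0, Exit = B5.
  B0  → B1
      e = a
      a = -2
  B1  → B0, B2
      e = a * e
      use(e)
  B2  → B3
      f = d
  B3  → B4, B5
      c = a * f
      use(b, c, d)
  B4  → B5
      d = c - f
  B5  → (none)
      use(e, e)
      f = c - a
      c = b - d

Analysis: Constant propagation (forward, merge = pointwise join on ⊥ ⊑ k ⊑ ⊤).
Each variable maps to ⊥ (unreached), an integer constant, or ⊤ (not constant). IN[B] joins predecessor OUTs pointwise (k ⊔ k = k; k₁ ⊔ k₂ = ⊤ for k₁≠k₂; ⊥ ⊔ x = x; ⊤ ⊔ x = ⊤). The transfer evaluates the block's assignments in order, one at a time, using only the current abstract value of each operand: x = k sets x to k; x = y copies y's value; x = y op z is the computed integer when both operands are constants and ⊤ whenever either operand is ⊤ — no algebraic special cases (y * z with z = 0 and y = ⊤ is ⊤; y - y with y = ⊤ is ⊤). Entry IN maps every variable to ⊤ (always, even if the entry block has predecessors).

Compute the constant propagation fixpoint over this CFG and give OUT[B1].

Answer: {a: -2, b: ⊤, c: ⊤, d: ⊤, e: ⊤, f: ⊤}

Derivation:
Fixpoint table:
  B0:   IN=(all ⊤)   OUT={a:-2; rest ⊤}
  B1:   IN={a:-2; rest ⊤}   OUT={a:-2; rest ⊤}
  B2:   IN={a:-2; rest ⊤}   OUT={a:-2; rest ⊤}
  B3:   IN={a:-2; rest ⊤}   OUT={a:-2; rest ⊤}
  B4:   IN={a:-2; rest ⊤}   OUT={a:-2; rest ⊤}
  B5:   IN={a:-2; rest ⊤}   OUT={a:-2; rest ⊤}

Merge at B1: IN[B1] = OUT[B0] = {a: -2, b: ⊤, c: ⊤, d: ⊤, e: ⊤, f: ⊤}
Applying B1's transfer function to that IN value gives OUT[B1] (row B1 above).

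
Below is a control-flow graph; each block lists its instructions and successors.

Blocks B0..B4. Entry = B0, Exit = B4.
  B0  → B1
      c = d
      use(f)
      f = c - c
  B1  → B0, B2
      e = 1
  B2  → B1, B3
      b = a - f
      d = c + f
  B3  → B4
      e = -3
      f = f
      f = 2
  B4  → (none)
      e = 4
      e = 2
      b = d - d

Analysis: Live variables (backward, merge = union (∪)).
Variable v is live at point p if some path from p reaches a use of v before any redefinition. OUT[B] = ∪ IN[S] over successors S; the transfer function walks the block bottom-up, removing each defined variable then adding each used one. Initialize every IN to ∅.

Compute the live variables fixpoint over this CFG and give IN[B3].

Fixpoint table:
  B0:   IN={a, d, f}   OUT={a, c, d, f}
  B1:   IN={a, c, d, f}   OUT={a, c, d, f}
  B2:   IN={a, c, f}   OUT={a, c, d, f}
  B3:   IN={d, f}   OUT={d}
  B4:   IN={d}   OUT={}

Merge at B3: OUT[B3] = IN[B4] = {d}
Applying B3's transfer function to that OUT value gives IN[B3] (row B3 above).

Answer: {d, f}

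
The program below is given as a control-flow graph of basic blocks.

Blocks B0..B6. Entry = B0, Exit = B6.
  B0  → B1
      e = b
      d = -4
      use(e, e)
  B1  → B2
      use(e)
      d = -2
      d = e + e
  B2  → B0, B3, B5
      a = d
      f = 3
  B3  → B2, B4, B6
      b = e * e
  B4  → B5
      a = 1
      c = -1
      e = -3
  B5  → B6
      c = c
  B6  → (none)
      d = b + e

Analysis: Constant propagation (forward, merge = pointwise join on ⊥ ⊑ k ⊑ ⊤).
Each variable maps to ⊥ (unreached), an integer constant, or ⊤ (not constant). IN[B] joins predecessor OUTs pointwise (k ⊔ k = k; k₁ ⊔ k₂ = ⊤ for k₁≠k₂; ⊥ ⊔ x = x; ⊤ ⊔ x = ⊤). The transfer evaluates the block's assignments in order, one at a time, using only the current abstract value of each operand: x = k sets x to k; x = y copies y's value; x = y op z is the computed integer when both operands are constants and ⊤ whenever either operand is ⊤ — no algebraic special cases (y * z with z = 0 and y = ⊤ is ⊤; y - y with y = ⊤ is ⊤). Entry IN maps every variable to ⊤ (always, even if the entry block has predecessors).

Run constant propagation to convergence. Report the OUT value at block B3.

Answer: {a: ⊤, b: ⊤, c: ⊤, d: ⊤, e: ⊤, f: 3}

Derivation:
Fixpoint table:
  B0:   IN=(all ⊤)   OUT={d:-4; rest ⊤}
  B1:   IN={d:-4; rest ⊤}   OUT=(all ⊤)
  B2:   IN=(all ⊤)   OUT={f:3; rest ⊤}
  B3:   IN={f:3; rest ⊤}   OUT={f:3; rest ⊤}
  B4:   IN={f:3; rest ⊤}   OUT={a:1, c:-1, e:-3, f:3; rest ⊤}
  B5:   IN={f:3; rest ⊤}   OUT={f:3; rest ⊤}
  B6:   IN={f:3; rest ⊤}   OUT={f:3; rest ⊤}

Merge at B3: IN[B3] = OUT[B2] = {a: ⊤, b: ⊤, c: ⊤, d: ⊤, e: ⊤, f: 3}
Applying B3's transfer function to that IN value gives OUT[B3] (row B3 above).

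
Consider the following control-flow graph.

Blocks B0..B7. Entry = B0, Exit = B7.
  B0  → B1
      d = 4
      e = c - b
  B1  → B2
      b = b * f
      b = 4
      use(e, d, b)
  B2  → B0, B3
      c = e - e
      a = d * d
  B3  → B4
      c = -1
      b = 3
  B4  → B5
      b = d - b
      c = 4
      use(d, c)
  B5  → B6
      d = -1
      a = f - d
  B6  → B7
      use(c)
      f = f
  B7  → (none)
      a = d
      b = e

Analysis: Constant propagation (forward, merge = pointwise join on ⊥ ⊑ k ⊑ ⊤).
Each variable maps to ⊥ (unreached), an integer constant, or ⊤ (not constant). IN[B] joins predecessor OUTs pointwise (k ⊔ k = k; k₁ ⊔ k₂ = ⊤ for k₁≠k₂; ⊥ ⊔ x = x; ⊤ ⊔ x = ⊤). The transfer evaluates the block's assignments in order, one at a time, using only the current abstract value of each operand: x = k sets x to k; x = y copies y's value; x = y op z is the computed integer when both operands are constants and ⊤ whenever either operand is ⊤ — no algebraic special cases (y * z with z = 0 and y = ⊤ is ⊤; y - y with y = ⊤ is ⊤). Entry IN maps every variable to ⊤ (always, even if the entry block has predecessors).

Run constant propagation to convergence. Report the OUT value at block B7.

Fixpoint table:
  B0:   IN=(all ⊤)   OUT={d:4; rest ⊤}
  B1:   IN={d:4; rest ⊤}   OUT={b:4, d:4; rest ⊤}
  B2:   IN={b:4, d:4; rest ⊤}   OUT={a:16, b:4, d:4; rest ⊤}
  B3:   IN={a:16, b:4, d:4; rest ⊤}   OUT={a:16, b:3, c:-1, d:4; rest ⊤}
  B4:   IN={a:16, b:3, c:-1, d:4; rest ⊤}   OUT={a:16, b:1, c:4, d:4; rest ⊤}
  B5:   IN={a:16, b:1, c:4, d:4; rest ⊤}   OUT={b:1, c:4, d:-1; rest ⊤}
  B6:   IN={b:1, c:4, d:-1; rest ⊤}   OUT={b:1, c:4, d:-1; rest ⊤}
  B7:   IN={b:1, c:4, d:-1; rest ⊤}   OUT={a:-1, c:4, d:-1; rest ⊤}

Merge at B7: IN[B7] = OUT[B6] = {a: ⊤, b: 1, c: 4, d: -1, e: ⊤, f: ⊤}
Applying B7's transfer function to that IN value gives OUT[B7] (row B7 above).

Answer: {a: -1, b: ⊤, c: 4, d: -1, e: ⊤, f: ⊤}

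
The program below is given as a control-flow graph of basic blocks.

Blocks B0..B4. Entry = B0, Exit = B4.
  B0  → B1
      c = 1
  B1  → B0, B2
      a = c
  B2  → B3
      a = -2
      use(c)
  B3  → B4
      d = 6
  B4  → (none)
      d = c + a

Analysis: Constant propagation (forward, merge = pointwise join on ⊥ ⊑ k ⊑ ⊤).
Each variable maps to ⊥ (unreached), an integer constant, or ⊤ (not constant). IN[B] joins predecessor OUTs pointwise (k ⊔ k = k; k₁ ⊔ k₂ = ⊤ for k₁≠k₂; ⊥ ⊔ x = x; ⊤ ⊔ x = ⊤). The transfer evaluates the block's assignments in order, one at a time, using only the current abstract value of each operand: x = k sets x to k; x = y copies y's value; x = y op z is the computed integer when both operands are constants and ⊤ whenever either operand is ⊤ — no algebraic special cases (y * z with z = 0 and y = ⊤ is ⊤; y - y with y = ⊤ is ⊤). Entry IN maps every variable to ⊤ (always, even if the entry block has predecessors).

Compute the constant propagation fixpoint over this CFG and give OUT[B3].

Answer: {a: -2, b: ⊤, c: 1, d: 6, e: ⊤, f: ⊤}

Working:
Converged values:
  B0: | IN=(all ⊤) | OUT={c:1; rest ⊤}
  B1: | IN={c:1; rest ⊤} | OUT={a:1, c:1; rest ⊤}
  B2: | IN={a:1, c:1; rest ⊤} | OUT={a:-2, c:1; rest ⊤}
  B3: | IN={a:-2, c:1; rest ⊤} | OUT={a:-2, c:1, d:6; rest ⊤}
  B4: | IN={a:-2, c:1, d:6; rest ⊤} | OUT={a:-2, c:1, d:-1; rest ⊤}

Merge at B3: IN[B3] = OUT[B2] = {a: -2, b: ⊤, c: 1, d: ⊤, e: ⊤, f: ⊤}
Applying B3's transfer function to that IN value gives OUT[B3] (row B3 above).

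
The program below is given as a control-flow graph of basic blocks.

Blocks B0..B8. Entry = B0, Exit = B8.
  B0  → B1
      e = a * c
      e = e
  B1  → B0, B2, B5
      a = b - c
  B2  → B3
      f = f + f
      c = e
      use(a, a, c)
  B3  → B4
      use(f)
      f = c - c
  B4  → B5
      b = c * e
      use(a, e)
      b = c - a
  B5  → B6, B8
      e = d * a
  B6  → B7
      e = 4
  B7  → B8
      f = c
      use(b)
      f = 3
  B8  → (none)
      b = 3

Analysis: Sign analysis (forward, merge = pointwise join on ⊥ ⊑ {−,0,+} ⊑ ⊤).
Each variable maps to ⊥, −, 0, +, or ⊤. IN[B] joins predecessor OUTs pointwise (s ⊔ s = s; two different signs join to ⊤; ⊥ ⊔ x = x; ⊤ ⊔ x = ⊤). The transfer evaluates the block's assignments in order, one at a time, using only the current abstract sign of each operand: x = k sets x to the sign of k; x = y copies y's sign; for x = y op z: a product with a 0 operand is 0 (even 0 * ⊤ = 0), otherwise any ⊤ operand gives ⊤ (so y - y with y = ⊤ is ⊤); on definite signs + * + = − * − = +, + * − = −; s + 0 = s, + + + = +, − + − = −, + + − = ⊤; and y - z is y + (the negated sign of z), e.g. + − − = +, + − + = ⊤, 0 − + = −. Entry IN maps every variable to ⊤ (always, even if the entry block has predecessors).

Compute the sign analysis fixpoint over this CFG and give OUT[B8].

Converged values:
  B0:   IN=(all ⊤)   OUT=(all ⊤)
  B1:   IN=(all ⊤)   OUT=(all ⊤)
  B2:   IN=(all ⊤)   OUT=(all ⊤)
  B3:   IN=(all ⊤)   OUT=(all ⊤)
  B4:   IN=(all ⊤)   OUT=(all ⊤)
  B5:   IN=(all ⊤)   OUT=(all ⊤)
  B6:   IN=(all ⊤)   OUT={e:+; rest ⊤}
  B7:   IN={e:+; rest ⊤}   OUT={e:+, f:+; rest ⊤}
  B8:   IN=(all ⊤)   OUT={b:+; rest ⊤}

Merge at B8: IN[B8] = OUT[B5] ⊔ OUT[B7] = {a: ⊤, b: ⊤, c: ⊤, d: ⊤, e: ⊤, f: ⊤}
Applying B8's transfer function to that IN value gives OUT[B8] (row B8 above).

Answer: {a: ⊤, b: +, c: ⊤, d: ⊤, e: ⊤, f: ⊤}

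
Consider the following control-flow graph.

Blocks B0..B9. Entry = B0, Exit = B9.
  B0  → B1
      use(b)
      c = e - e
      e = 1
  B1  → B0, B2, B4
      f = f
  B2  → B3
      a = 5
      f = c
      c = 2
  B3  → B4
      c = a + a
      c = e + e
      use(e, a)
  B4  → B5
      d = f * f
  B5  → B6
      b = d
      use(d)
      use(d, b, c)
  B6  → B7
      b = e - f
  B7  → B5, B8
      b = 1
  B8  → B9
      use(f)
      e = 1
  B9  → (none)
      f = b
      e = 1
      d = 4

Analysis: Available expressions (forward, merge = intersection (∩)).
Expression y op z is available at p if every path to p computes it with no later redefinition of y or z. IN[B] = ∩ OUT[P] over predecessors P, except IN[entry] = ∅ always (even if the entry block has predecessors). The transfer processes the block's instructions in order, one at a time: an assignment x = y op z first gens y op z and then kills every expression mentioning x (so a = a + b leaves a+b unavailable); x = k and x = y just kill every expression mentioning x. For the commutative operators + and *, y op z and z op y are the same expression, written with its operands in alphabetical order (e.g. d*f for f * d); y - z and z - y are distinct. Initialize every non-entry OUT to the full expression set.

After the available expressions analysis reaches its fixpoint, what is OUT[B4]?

Fixpoint table:
  B0: | IN={} | OUT={}
  B1: | IN={} | OUT={}
  B2: | IN={} | OUT={}
  B3: | IN={} | OUT={a+a, e+e}
  B4: | IN={} | OUT={f*f}
  B5: | IN={f*f} | OUT={f*f}
  B6: | IN={f*f} | OUT={e-f, f*f}
  B7: | IN={e-f, f*f} | OUT={e-f, f*f}
  B8: | IN={e-f, f*f} | OUT={f*f}
  B9: | IN={f*f} | OUT={}

Merge at B4: IN[B4] = OUT[B1] ∩ OUT[B3] = {}
Applying B4's transfer function to that IN value gives OUT[B4] (row B4 above).

Answer: {f*f}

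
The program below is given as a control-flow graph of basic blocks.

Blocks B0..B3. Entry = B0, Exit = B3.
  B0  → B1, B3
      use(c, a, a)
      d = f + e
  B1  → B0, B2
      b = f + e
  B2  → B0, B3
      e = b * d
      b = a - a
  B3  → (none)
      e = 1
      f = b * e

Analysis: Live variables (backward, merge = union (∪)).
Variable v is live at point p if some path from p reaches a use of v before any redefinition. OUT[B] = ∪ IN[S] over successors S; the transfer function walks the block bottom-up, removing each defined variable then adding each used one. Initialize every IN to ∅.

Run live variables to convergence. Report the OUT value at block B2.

Answer: {a, b, c, e, f}

Trace:
Fixpoint table:
  B0:   IN={a, b, c, e, f}   OUT={a, b, c, d, e, f}
  B1:   IN={a, c, d, e, f}   OUT={a, b, c, d, e, f}
  B2:   IN={a, b, c, d, f}   OUT={a, b, c, e, f}
  B3:   IN={b}   OUT={}

Merge at B2: OUT[B2] = IN[B0] ⊔ IN[B3] = {a, b, c, e, f}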